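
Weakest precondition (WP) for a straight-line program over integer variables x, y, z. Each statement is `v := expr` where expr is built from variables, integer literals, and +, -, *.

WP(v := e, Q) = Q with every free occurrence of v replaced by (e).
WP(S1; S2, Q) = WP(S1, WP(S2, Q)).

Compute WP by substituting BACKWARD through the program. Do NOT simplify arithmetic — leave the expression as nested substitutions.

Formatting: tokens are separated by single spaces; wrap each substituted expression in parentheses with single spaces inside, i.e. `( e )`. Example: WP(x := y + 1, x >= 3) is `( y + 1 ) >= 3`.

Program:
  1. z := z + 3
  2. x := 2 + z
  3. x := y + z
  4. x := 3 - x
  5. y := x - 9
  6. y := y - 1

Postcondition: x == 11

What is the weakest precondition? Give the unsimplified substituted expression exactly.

post: x == 11
stmt 6: y := y - 1  -- replace 0 occurrence(s) of y with (y - 1)
  => x == 11
stmt 5: y := x - 9  -- replace 0 occurrence(s) of y with (x - 9)
  => x == 11
stmt 4: x := 3 - x  -- replace 1 occurrence(s) of x with (3 - x)
  => ( 3 - x ) == 11
stmt 3: x := y + z  -- replace 1 occurrence(s) of x with (y + z)
  => ( 3 - ( y + z ) ) == 11
stmt 2: x := 2 + z  -- replace 0 occurrence(s) of x with (2 + z)
  => ( 3 - ( y + z ) ) == 11
stmt 1: z := z + 3  -- replace 1 occurrence(s) of z with (z + 3)
  => ( 3 - ( y + ( z + 3 ) ) ) == 11

Answer: ( 3 - ( y + ( z + 3 ) ) ) == 11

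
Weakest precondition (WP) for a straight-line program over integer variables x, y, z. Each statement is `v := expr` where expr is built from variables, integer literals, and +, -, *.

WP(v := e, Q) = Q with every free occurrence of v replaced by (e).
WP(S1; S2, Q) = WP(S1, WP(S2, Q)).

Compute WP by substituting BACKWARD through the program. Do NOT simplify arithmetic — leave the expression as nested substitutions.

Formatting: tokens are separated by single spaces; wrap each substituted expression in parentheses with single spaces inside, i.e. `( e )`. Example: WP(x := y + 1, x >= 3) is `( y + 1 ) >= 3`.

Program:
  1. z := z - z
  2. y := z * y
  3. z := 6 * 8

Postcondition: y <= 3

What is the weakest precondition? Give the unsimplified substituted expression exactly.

Answer: ( ( z - z ) * y ) <= 3

Derivation:
post: y <= 3
stmt 3: z := 6 * 8  -- replace 0 occurrence(s) of z with (6 * 8)
  => y <= 3
stmt 2: y := z * y  -- replace 1 occurrence(s) of y with (z * y)
  => ( z * y ) <= 3
stmt 1: z := z - z  -- replace 1 occurrence(s) of z with (z - z)
  => ( ( z - z ) * y ) <= 3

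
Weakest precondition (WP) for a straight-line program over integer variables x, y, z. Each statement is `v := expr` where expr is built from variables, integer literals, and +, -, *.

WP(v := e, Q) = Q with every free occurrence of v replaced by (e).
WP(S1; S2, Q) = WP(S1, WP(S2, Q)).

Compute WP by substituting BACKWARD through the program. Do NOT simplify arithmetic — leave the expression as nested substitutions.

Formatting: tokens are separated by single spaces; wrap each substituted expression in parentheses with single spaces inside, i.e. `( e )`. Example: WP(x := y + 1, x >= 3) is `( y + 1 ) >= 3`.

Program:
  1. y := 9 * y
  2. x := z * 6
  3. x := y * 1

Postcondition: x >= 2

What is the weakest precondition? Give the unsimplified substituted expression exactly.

post: x >= 2
stmt 3: x := y * 1  -- replace 1 occurrence(s) of x with (y * 1)
  => ( y * 1 ) >= 2
stmt 2: x := z * 6  -- replace 0 occurrence(s) of x with (z * 6)
  => ( y * 1 ) >= 2
stmt 1: y := 9 * y  -- replace 1 occurrence(s) of y with (9 * y)
  => ( ( 9 * y ) * 1 ) >= 2

Answer: ( ( 9 * y ) * 1 ) >= 2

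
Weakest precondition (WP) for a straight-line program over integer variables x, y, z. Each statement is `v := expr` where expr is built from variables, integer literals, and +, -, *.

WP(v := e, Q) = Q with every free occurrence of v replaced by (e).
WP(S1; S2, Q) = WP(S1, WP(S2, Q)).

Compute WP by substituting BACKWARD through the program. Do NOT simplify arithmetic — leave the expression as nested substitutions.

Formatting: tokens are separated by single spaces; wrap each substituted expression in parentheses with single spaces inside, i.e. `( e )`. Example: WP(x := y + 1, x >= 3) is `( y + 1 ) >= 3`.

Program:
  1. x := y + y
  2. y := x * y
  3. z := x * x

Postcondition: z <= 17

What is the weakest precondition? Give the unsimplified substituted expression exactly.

post: z <= 17
stmt 3: z := x * x  -- replace 1 occurrence(s) of z with (x * x)
  => ( x * x ) <= 17
stmt 2: y := x * y  -- replace 0 occurrence(s) of y with (x * y)
  => ( x * x ) <= 17
stmt 1: x := y + y  -- replace 2 occurrence(s) of x with (y + y)
  => ( ( y + y ) * ( y + y ) ) <= 17

Answer: ( ( y + y ) * ( y + y ) ) <= 17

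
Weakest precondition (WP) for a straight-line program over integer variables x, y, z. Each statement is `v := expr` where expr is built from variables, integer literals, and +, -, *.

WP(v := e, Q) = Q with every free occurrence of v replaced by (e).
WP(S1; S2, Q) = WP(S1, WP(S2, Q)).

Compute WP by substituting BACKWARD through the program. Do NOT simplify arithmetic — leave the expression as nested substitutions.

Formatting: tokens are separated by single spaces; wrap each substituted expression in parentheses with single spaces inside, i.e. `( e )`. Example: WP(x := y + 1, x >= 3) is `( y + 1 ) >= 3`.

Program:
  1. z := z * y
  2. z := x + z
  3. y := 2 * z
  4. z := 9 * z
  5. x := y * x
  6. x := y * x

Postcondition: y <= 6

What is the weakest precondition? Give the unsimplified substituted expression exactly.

Answer: ( 2 * ( x + ( z * y ) ) ) <= 6

Derivation:
post: y <= 6
stmt 6: x := y * x  -- replace 0 occurrence(s) of x with (y * x)
  => y <= 6
stmt 5: x := y * x  -- replace 0 occurrence(s) of x with (y * x)
  => y <= 6
stmt 4: z := 9 * z  -- replace 0 occurrence(s) of z with (9 * z)
  => y <= 6
stmt 3: y := 2 * z  -- replace 1 occurrence(s) of y with (2 * z)
  => ( 2 * z ) <= 6
stmt 2: z := x + z  -- replace 1 occurrence(s) of z with (x + z)
  => ( 2 * ( x + z ) ) <= 6
stmt 1: z := z * y  -- replace 1 occurrence(s) of z with (z * y)
  => ( 2 * ( x + ( z * y ) ) ) <= 6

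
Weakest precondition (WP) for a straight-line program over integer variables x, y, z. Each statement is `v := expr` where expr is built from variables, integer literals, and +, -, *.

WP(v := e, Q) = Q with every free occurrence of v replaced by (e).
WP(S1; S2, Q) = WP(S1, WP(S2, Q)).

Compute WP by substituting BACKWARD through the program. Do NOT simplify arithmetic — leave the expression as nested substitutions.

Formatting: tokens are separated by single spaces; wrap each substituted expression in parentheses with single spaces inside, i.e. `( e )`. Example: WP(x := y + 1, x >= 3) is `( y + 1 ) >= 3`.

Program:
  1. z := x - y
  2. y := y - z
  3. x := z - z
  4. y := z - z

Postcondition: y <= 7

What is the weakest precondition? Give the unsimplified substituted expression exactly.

Answer: ( ( x - y ) - ( x - y ) ) <= 7

Derivation:
post: y <= 7
stmt 4: y := z - z  -- replace 1 occurrence(s) of y with (z - z)
  => ( z - z ) <= 7
stmt 3: x := z - z  -- replace 0 occurrence(s) of x with (z - z)
  => ( z - z ) <= 7
stmt 2: y := y - z  -- replace 0 occurrence(s) of y with (y - z)
  => ( z - z ) <= 7
stmt 1: z := x - y  -- replace 2 occurrence(s) of z with (x - y)
  => ( ( x - y ) - ( x - y ) ) <= 7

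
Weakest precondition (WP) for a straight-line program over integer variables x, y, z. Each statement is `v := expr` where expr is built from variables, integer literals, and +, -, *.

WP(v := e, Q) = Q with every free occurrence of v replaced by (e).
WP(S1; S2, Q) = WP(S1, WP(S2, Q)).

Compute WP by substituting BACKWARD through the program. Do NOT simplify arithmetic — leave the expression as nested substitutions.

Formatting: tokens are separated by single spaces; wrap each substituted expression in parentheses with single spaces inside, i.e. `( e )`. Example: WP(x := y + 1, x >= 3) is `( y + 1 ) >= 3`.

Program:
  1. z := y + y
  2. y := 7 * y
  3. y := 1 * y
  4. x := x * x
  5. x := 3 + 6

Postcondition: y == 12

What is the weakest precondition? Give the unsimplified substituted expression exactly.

Answer: ( 1 * ( 7 * y ) ) == 12

Derivation:
post: y == 12
stmt 5: x := 3 + 6  -- replace 0 occurrence(s) of x with (3 + 6)
  => y == 12
stmt 4: x := x * x  -- replace 0 occurrence(s) of x with (x * x)
  => y == 12
stmt 3: y := 1 * y  -- replace 1 occurrence(s) of y with (1 * y)
  => ( 1 * y ) == 12
stmt 2: y := 7 * y  -- replace 1 occurrence(s) of y with (7 * y)
  => ( 1 * ( 7 * y ) ) == 12
stmt 1: z := y + y  -- replace 0 occurrence(s) of z with (y + y)
  => ( 1 * ( 7 * y ) ) == 12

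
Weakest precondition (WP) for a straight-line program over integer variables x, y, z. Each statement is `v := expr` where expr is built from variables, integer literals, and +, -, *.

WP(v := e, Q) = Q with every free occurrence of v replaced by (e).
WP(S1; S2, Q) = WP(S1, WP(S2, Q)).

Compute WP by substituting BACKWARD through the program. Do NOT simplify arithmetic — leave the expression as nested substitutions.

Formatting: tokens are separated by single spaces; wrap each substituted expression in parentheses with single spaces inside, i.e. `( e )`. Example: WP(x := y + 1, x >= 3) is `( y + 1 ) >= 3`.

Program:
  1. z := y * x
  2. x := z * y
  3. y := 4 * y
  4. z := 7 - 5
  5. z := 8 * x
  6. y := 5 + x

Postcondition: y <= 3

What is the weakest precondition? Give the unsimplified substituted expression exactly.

post: y <= 3
stmt 6: y := 5 + x  -- replace 1 occurrence(s) of y with (5 + x)
  => ( 5 + x ) <= 3
stmt 5: z := 8 * x  -- replace 0 occurrence(s) of z with (8 * x)
  => ( 5 + x ) <= 3
stmt 4: z := 7 - 5  -- replace 0 occurrence(s) of z with (7 - 5)
  => ( 5 + x ) <= 3
stmt 3: y := 4 * y  -- replace 0 occurrence(s) of y with (4 * y)
  => ( 5 + x ) <= 3
stmt 2: x := z * y  -- replace 1 occurrence(s) of x with (z * y)
  => ( 5 + ( z * y ) ) <= 3
stmt 1: z := y * x  -- replace 1 occurrence(s) of z with (y * x)
  => ( 5 + ( ( y * x ) * y ) ) <= 3

Answer: ( 5 + ( ( y * x ) * y ) ) <= 3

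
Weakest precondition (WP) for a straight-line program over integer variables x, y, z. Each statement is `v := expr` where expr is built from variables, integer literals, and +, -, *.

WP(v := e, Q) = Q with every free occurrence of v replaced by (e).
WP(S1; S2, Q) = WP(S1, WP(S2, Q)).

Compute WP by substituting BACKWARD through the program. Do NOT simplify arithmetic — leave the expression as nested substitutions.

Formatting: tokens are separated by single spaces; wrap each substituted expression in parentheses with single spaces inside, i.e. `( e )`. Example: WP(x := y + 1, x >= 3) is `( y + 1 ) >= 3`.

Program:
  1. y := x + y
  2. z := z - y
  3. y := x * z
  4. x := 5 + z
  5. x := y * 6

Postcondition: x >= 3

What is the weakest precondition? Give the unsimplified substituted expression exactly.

Answer: ( ( x * ( z - ( x + y ) ) ) * 6 ) >= 3

Derivation:
post: x >= 3
stmt 5: x := y * 6  -- replace 1 occurrence(s) of x with (y * 6)
  => ( y * 6 ) >= 3
stmt 4: x := 5 + z  -- replace 0 occurrence(s) of x with (5 + z)
  => ( y * 6 ) >= 3
stmt 3: y := x * z  -- replace 1 occurrence(s) of y with (x * z)
  => ( ( x * z ) * 6 ) >= 3
stmt 2: z := z - y  -- replace 1 occurrence(s) of z with (z - y)
  => ( ( x * ( z - y ) ) * 6 ) >= 3
stmt 1: y := x + y  -- replace 1 occurrence(s) of y with (x + y)
  => ( ( x * ( z - ( x + y ) ) ) * 6 ) >= 3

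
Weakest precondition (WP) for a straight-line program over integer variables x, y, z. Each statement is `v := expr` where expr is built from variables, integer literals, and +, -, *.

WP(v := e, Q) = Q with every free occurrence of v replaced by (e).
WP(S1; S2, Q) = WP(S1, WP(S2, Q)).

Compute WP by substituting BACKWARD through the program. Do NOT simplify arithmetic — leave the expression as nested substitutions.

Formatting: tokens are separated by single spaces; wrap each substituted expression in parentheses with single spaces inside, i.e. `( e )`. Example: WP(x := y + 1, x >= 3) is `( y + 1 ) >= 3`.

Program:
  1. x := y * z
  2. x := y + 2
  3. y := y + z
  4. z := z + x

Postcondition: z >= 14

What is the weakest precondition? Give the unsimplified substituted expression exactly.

post: z >= 14
stmt 4: z := z + x  -- replace 1 occurrence(s) of z with (z + x)
  => ( z + x ) >= 14
stmt 3: y := y + z  -- replace 0 occurrence(s) of y with (y + z)
  => ( z + x ) >= 14
stmt 2: x := y + 2  -- replace 1 occurrence(s) of x with (y + 2)
  => ( z + ( y + 2 ) ) >= 14
stmt 1: x := y * z  -- replace 0 occurrence(s) of x with (y * z)
  => ( z + ( y + 2 ) ) >= 14

Answer: ( z + ( y + 2 ) ) >= 14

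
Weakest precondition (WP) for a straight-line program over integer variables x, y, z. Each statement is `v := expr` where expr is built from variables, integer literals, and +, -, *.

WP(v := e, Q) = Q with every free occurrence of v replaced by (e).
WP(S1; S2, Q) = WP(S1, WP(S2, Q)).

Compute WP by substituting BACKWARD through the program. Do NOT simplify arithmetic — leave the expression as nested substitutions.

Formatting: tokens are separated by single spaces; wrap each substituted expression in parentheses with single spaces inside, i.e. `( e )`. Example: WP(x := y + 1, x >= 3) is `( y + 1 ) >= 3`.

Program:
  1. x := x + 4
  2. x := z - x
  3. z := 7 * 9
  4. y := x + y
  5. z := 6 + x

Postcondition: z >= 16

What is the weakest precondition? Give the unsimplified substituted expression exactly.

Answer: ( 6 + ( z - ( x + 4 ) ) ) >= 16

Derivation:
post: z >= 16
stmt 5: z := 6 + x  -- replace 1 occurrence(s) of z with (6 + x)
  => ( 6 + x ) >= 16
stmt 4: y := x + y  -- replace 0 occurrence(s) of y with (x + y)
  => ( 6 + x ) >= 16
stmt 3: z := 7 * 9  -- replace 0 occurrence(s) of z with (7 * 9)
  => ( 6 + x ) >= 16
stmt 2: x := z - x  -- replace 1 occurrence(s) of x with (z - x)
  => ( 6 + ( z - x ) ) >= 16
stmt 1: x := x + 4  -- replace 1 occurrence(s) of x with (x + 4)
  => ( 6 + ( z - ( x + 4 ) ) ) >= 16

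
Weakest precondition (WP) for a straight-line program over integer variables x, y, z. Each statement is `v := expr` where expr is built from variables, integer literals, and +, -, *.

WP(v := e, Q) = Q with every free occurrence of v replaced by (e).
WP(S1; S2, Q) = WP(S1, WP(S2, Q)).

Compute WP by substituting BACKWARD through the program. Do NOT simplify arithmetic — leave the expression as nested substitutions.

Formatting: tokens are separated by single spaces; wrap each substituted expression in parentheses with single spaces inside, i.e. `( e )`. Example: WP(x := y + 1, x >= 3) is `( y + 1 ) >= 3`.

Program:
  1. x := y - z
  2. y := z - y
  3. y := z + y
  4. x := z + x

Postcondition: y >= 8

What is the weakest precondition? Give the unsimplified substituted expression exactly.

post: y >= 8
stmt 4: x := z + x  -- replace 0 occurrence(s) of x with (z + x)
  => y >= 8
stmt 3: y := z + y  -- replace 1 occurrence(s) of y with (z + y)
  => ( z + y ) >= 8
stmt 2: y := z - y  -- replace 1 occurrence(s) of y with (z - y)
  => ( z + ( z - y ) ) >= 8
stmt 1: x := y - z  -- replace 0 occurrence(s) of x with (y - z)
  => ( z + ( z - y ) ) >= 8

Answer: ( z + ( z - y ) ) >= 8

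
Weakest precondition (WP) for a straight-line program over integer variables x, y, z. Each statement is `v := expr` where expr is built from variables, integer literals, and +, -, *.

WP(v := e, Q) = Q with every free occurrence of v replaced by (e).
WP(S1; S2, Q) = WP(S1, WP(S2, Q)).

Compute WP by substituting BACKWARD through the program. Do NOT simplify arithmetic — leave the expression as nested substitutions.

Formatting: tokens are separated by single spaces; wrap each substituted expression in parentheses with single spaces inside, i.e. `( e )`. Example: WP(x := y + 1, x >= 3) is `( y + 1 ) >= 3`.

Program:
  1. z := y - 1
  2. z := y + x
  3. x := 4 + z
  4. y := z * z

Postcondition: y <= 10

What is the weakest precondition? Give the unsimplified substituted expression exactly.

post: y <= 10
stmt 4: y := z * z  -- replace 1 occurrence(s) of y with (z * z)
  => ( z * z ) <= 10
stmt 3: x := 4 + z  -- replace 0 occurrence(s) of x with (4 + z)
  => ( z * z ) <= 10
stmt 2: z := y + x  -- replace 2 occurrence(s) of z with (y + x)
  => ( ( y + x ) * ( y + x ) ) <= 10
stmt 1: z := y - 1  -- replace 0 occurrence(s) of z with (y - 1)
  => ( ( y + x ) * ( y + x ) ) <= 10

Answer: ( ( y + x ) * ( y + x ) ) <= 10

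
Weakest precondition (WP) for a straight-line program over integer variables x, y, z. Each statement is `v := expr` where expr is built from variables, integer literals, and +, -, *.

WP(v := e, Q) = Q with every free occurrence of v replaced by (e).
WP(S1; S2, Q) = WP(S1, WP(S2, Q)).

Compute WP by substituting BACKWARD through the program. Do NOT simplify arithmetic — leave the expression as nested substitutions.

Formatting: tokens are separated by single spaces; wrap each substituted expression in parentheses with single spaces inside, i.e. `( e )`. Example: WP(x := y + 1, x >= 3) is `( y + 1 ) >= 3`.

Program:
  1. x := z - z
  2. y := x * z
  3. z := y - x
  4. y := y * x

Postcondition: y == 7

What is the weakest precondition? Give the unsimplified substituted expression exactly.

Answer: ( ( ( z - z ) * z ) * ( z - z ) ) == 7

Derivation:
post: y == 7
stmt 4: y := y * x  -- replace 1 occurrence(s) of y with (y * x)
  => ( y * x ) == 7
stmt 3: z := y - x  -- replace 0 occurrence(s) of z with (y - x)
  => ( y * x ) == 7
stmt 2: y := x * z  -- replace 1 occurrence(s) of y with (x * z)
  => ( ( x * z ) * x ) == 7
stmt 1: x := z - z  -- replace 2 occurrence(s) of x with (z - z)
  => ( ( ( z - z ) * z ) * ( z - z ) ) == 7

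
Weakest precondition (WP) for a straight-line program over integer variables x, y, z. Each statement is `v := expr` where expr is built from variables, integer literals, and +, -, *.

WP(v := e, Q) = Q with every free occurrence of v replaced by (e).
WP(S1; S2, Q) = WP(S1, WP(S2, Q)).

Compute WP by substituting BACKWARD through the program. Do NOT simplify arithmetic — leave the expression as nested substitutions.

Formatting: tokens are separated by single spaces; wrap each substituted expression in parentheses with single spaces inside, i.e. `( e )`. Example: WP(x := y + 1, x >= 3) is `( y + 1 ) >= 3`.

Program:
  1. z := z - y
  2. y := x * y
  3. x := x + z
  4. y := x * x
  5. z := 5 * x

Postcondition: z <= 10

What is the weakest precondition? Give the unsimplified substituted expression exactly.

post: z <= 10
stmt 5: z := 5 * x  -- replace 1 occurrence(s) of z with (5 * x)
  => ( 5 * x ) <= 10
stmt 4: y := x * x  -- replace 0 occurrence(s) of y with (x * x)
  => ( 5 * x ) <= 10
stmt 3: x := x + z  -- replace 1 occurrence(s) of x with (x + z)
  => ( 5 * ( x + z ) ) <= 10
stmt 2: y := x * y  -- replace 0 occurrence(s) of y with (x * y)
  => ( 5 * ( x + z ) ) <= 10
stmt 1: z := z - y  -- replace 1 occurrence(s) of z with (z - y)
  => ( 5 * ( x + ( z - y ) ) ) <= 10

Answer: ( 5 * ( x + ( z - y ) ) ) <= 10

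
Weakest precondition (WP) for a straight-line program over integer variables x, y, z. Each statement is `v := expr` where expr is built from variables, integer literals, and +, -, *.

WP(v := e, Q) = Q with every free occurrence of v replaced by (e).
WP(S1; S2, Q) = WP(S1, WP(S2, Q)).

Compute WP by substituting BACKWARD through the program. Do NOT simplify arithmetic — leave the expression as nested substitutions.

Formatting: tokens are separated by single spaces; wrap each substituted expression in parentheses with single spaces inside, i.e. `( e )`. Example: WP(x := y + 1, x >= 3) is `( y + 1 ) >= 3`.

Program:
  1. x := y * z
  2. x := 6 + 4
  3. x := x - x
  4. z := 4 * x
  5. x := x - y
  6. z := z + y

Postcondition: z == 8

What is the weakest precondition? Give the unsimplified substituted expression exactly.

post: z == 8
stmt 6: z := z + y  -- replace 1 occurrence(s) of z with (z + y)
  => ( z + y ) == 8
stmt 5: x := x - y  -- replace 0 occurrence(s) of x with (x - y)
  => ( z + y ) == 8
stmt 4: z := 4 * x  -- replace 1 occurrence(s) of z with (4 * x)
  => ( ( 4 * x ) + y ) == 8
stmt 3: x := x - x  -- replace 1 occurrence(s) of x with (x - x)
  => ( ( 4 * ( x - x ) ) + y ) == 8
stmt 2: x := 6 + 4  -- replace 2 occurrence(s) of x with (6 + 4)
  => ( ( 4 * ( ( 6 + 4 ) - ( 6 + 4 ) ) ) + y ) == 8
stmt 1: x := y * z  -- replace 0 occurrence(s) of x with (y * z)
  => ( ( 4 * ( ( 6 + 4 ) - ( 6 + 4 ) ) ) + y ) == 8

Answer: ( ( 4 * ( ( 6 + 4 ) - ( 6 + 4 ) ) ) + y ) == 8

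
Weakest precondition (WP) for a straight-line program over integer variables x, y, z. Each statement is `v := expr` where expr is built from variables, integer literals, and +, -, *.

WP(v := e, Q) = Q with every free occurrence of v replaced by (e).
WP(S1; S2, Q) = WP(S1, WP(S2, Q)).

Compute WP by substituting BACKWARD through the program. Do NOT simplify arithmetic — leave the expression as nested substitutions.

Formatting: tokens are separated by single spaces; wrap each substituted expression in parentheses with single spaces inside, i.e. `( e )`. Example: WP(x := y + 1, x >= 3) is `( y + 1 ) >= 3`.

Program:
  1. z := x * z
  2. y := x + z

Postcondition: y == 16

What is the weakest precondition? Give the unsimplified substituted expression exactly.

post: y == 16
stmt 2: y := x + z  -- replace 1 occurrence(s) of y with (x + z)
  => ( x + z ) == 16
stmt 1: z := x * z  -- replace 1 occurrence(s) of z with (x * z)
  => ( x + ( x * z ) ) == 16

Answer: ( x + ( x * z ) ) == 16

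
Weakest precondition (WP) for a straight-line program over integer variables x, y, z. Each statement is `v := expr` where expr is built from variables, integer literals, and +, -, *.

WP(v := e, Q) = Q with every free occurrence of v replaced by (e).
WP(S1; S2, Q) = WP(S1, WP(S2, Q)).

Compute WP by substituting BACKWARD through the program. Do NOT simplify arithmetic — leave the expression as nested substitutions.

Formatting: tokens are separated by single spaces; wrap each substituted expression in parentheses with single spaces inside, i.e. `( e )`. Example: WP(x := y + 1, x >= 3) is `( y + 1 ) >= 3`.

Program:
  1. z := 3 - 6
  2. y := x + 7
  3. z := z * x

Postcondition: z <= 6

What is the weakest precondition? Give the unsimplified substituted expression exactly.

post: z <= 6
stmt 3: z := z * x  -- replace 1 occurrence(s) of z with (z * x)
  => ( z * x ) <= 6
stmt 2: y := x + 7  -- replace 0 occurrence(s) of y with (x + 7)
  => ( z * x ) <= 6
stmt 1: z := 3 - 6  -- replace 1 occurrence(s) of z with (3 - 6)
  => ( ( 3 - 6 ) * x ) <= 6

Answer: ( ( 3 - 6 ) * x ) <= 6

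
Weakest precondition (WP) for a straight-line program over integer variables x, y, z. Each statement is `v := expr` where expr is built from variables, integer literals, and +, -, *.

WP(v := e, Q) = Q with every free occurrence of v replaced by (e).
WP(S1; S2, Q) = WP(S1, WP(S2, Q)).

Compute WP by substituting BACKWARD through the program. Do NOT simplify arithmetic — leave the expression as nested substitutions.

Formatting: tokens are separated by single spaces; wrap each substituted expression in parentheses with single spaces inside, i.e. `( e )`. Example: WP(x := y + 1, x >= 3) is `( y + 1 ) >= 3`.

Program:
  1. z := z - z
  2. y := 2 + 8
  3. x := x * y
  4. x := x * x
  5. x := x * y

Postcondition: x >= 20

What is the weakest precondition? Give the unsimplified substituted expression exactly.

Answer: ( ( ( x * ( 2 + 8 ) ) * ( x * ( 2 + 8 ) ) ) * ( 2 + 8 ) ) >= 20

Derivation:
post: x >= 20
stmt 5: x := x * y  -- replace 1 occurrence(s) of x with (x * y)
  => ( x * y ) >= 20
stmt 4: x := x * x  -- replace 1 occurrence(s) of x with (x * x)
  => ( ( x * x ) * y ) >= 20
stmt 3: x := x * y  -- replace 2 occurrence(s) of x with (x * y)
  => ( ( ( x * y ) * ( x * y ) ) * y ) >= 20
stmt 2: y := 2 + 8  -- replace 3 occurrence(s) of y with (2 + 8)
  => ( ( ( x * ( 2 + 8 ) ) * ( x * ( 2 + 8 ) ) ) * ( 2 + 8 ) ) >= 20
stmt 1: z := z - z  -- replace 0 occurrence(s) of z with (z - z)
  => ( ( ( x * ( 2 + 8 ) ) * ( x * ( 2 + 8 ) ) ) * ( 2 + 8 ) ) >= 20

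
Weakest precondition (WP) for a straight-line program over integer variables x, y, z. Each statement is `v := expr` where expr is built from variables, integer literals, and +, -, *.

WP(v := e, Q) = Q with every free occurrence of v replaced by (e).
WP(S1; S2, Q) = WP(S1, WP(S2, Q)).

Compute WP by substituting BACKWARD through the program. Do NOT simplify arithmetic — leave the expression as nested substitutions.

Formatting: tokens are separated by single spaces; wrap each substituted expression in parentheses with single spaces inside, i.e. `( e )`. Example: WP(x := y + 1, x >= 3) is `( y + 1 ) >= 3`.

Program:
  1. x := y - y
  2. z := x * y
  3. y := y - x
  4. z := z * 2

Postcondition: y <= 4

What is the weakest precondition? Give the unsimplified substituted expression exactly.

post: y <= 4
stmt 4: z := z * 2  -- replace 0 occurrence(s) of z with (z * 2)
  => y <= 4
stmt 3: y := y - x  -- replace 1 occurrence(s) of y with (y - x)
  => ( y - x ) <= 4
stmt 2: z := x * y  -- replace 0 occurrence(s) of z with (x * y)
  => ( y - x ) <= 4
stmt 1: x := y - y  -- replace 1 occurrence(s) of x with (y - y)
  => ( y - ( y - y ) ) <= 4

Answer: ( y - ( y - y ) ) <= 4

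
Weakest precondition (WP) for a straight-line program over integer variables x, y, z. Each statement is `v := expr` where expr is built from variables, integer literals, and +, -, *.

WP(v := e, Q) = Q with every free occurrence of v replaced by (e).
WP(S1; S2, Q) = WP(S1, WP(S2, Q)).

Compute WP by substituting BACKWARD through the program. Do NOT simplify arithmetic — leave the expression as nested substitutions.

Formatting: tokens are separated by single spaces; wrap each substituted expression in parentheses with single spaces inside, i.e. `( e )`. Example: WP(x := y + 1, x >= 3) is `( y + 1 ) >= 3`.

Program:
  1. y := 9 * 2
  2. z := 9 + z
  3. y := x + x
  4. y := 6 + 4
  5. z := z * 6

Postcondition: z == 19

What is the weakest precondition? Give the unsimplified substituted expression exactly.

Answer: ( ( 9 + z ) * 6 ) == 19

Derivation:
post: z == 19
stmt 5: z := z * 6  -- replace 1 occurrence(s) of z with (z * 6)
  => ( z * 6 ) == 19
stmt 4: y := 6 + 4  -- replace 0 occurrence(s) of y with (6 + 4)
  => ( z * 6 ) == 19
stmt 3: y := x + x  -- replace 0 occurrence(s) of y with (x + x)
  => ( z * 6 ) == 19
stmt 2: z := 9 + z  -- replace 1 occurrence(s) of z with (9 + z)
  => ( ( 9 + z ) * 6 ) == 19
stmt 1: y := 9 * 2  -- replace 0 occurrence(s) of y with (9 * 2)
  => ( ( 9 + z ) * 6 ) == 19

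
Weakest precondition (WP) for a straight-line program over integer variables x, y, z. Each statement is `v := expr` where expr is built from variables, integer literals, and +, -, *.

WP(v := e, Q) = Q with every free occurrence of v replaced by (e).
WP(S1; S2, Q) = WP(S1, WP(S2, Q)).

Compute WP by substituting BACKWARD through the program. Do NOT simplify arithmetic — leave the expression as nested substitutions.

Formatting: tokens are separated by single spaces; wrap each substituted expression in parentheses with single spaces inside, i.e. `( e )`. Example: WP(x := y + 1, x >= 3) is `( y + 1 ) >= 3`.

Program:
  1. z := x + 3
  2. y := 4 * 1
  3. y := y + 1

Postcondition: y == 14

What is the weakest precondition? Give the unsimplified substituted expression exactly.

post: y == 14
stmt 3: y := y + 1  -- replace 1 occurrence(s) of y with (y + 1)
  => ( y + 1 ) == 14
stmt 2: y := 4 * 1  -- replace 1 occurrence(s) of y with (4 * 1)
  => ( ( 4 * 1 ) + 1 ) == 14
stmt 1: z := x + 3  -- replace 0 occurrence(s) of z with (x + 3)
  => ( ( 4 * 1 ) + 1 ) == 14

Answer: ( ( 4 * 1 ) + 1 ) == 14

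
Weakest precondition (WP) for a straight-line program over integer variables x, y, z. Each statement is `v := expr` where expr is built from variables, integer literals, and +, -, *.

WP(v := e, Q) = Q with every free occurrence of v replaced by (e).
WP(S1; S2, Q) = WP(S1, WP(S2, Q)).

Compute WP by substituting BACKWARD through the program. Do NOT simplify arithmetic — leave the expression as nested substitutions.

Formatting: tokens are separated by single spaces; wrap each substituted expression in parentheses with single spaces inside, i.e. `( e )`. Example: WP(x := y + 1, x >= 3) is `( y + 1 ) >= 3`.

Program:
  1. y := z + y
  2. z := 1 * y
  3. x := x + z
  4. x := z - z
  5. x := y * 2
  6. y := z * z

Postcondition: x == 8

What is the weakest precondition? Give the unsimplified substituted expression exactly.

post: x == 8
stmt 6: y := z * z  -- replace 0 occurrence(s) of y with (z * z)
  => x == 8
stmt 5: x := y * 2  -- replace 1 occurrence(s) of x with (y * 2)
  => ( y * 2 ) == 8
stmt 4: x := z - z  -- replace 0 occurrence(s) of x with (z - z)
  => ( y * 2 ) == 8
stmt 3: x := x + z  -- replace 0 occurrence(s) of x with (x + z)
  => ( y * 2 ) == 8
stmt 2: z := 1 * y  -- replace 0 occurrence(s) of z with (1 * y)
  => ( y * 2 ) == 8
stmt 1: y := z + y  -- replace 1 occurrence(s) of y with (z + y)
  => ( ( z + y ) * 2 ) == 8

Answer: ( ( z + y ) * 2 ) == 8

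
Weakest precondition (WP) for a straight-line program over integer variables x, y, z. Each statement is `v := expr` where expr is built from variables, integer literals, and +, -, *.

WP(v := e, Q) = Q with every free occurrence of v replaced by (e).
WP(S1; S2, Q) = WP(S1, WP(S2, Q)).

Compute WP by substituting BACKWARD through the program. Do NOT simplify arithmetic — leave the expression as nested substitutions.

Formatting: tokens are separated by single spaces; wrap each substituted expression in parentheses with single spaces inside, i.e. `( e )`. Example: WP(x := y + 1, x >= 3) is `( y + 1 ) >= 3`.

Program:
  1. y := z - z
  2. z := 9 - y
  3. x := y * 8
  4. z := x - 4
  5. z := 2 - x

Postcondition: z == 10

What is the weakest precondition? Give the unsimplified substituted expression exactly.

Answer: ( 2 - ( ( z - z ) * 8 ) ) == 10

Derivation:
post: z == 10
stmt 5: z := 2 - x  -- replace 1 occurrence(s) of z with (2 - x)
  => ( 2 - x ) == 10
stmt 4: z := x - 4  -- replace 0 occurrence(s) of z with (x - 4)
  => ( 2 - x ) == 10
stmt 3: x := y * 8  -- replace 1 occurrence(s) of x with (y * 8)
  => ( 2 - ( y * 8 ) ) == 10
stmt 2: z := 9 - y  -- replace 0 occurrence(s) of z with (9 - y)
  => ( 2 - ( y * 8 ) ) == 10
stmt 1: y := z - z  -- replace 1 occurrence(s) of y with (z - z)
  => ( 2 - ( ( z - z ) * 8 ) ) == 10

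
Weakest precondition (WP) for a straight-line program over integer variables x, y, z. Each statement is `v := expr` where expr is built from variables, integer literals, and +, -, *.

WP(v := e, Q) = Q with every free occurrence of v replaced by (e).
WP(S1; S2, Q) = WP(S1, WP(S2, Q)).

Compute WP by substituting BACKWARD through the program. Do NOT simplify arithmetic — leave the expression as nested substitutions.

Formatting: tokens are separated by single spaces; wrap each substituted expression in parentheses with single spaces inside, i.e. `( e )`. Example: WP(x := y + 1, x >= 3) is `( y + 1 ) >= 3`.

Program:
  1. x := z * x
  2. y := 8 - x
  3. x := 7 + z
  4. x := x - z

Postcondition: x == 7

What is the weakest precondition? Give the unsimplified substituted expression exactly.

post: x == 7
stmt 4: x := x - z  -- replace 1 occurrence(s) of x with (x - z)
  => ( x - z ) == 7
stmt 3: x := 7 + z  -- replace 1 occurrence(s) of x with (7 + z)
  => ( ( 7 + z ) - z ) == 7
stmt 2: y := 8 - x  -- replace 0 occurrence(s) of y with (8 - x)
  => ( ( 7 + z ) - z ) == 7
stmt 1: x := z * x  -- replace 0 occurrence(s) of x with (z * x)
  => ( ( 7 + z ) - z ) == 7

Answer: ( ( 7 + z ) - z ) == 7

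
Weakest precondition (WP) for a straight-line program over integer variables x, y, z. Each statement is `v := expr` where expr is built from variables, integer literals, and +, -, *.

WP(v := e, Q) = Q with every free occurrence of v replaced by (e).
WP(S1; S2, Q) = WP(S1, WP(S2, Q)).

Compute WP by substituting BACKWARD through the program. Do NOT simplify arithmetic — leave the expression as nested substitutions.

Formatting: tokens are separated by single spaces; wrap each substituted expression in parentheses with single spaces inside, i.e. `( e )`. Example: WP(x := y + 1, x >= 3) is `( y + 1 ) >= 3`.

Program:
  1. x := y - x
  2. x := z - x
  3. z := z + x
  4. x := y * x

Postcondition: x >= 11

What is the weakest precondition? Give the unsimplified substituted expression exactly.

Answer: ( y * ( z - ( y - x ) ) ) >= 11

Derivation:
post: x >= 11
stmt 4: x := y * x  -- replace 1 occurrence(s) of x with (y * x)
  => ( y * x ) >= 11
stmt 3: z := z + x  -- replace 0 occurrence(s) of z with (z + x)
  => ( y * x ) >= 11
stmt 2: x := z - x  -- replace 1 occurrence(s) of x with (z - x)
  => ( y * ( z - x ) ) >= 11
stmt 1: x := y - x  -- replace 1 occurrence(s) of x with (y - x)
  => ( y * ( z - ( y - x ) ) ) >= 11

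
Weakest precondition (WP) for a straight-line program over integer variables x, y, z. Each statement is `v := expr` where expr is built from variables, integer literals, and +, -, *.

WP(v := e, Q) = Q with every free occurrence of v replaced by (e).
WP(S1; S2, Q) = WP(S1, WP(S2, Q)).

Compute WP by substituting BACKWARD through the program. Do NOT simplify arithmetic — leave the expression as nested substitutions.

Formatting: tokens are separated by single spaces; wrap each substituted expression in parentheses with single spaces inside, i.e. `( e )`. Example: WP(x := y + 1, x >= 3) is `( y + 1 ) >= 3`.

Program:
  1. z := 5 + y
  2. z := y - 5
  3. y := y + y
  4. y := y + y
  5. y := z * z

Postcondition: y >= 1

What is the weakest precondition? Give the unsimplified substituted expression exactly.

Answer: ( ( y - 5 ) * ( y - 5 ) ) >= 1

Derivation:
post: y >= 1
stmt 5: y := z * z  -- replace 1 occurrence(s) of y with (z * z)
  => ( z * z ) >= 1
stmt 4: y := y + y  -- replace 0 occurrence(s) of y with (y + y)
  => ( z * z ) >= 1
stmt 3: y := y + y  -- replace 0 occurrence(s) of y with (y + y)
  => ( z * z ) >= 1
stmt 2: z := y - 5  -- replace 2 occurrence(s) of z with (y - 5)
  => ( ( y - 5 ) * ( y - 5 ) ) >= 1
stmt 1: z := 5 + y  -- replace 0 occurrence(s) of z with (5 + y)
  => ( ( y - 5 ) * ( y - 5 ) ) >= 1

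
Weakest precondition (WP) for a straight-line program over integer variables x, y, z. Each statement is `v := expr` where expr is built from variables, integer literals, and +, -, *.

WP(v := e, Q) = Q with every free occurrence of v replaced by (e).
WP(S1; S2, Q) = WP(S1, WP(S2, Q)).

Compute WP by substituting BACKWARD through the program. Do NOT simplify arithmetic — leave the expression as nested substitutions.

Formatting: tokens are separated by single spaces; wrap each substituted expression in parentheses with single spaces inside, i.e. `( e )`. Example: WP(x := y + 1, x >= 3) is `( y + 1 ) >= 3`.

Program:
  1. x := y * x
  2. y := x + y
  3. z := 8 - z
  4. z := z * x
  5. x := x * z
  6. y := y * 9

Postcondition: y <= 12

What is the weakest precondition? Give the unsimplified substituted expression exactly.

post: y <= 12
stmt 6: y := y * 9  -- replace 1 occurrence(s) of y with (y * 9)
  => ( y * 9 ) <= 12
stmt 5: x := x * z  -- replace 0 occurrence(s) of x with (x * z)
  => ( y * 9 ) <= 12
stmt 4: z := z * x  -- replace 0 occurrence(s) of z with (z * x)
  => ( y * 9 ) <= 12
stmt 3: z := 8 - z  -- replace 0 occurrence(s) of z with (8 - z)
  => ( y * 9 ) <= 12
stmt 2: y := x + y  -- replace 1 occurrence(s) of y with (x + y)
  => ( ( x + y ) * 9 ) <= 12
stmt 1: x := y * x  -- replace 1 occurrence(s) of x with (y * x)
  => ( ( ( y * x ) + y ) * 9 ) <= 12

Answer: ( ( ( y * x ) + y ) * 9 ) <= 12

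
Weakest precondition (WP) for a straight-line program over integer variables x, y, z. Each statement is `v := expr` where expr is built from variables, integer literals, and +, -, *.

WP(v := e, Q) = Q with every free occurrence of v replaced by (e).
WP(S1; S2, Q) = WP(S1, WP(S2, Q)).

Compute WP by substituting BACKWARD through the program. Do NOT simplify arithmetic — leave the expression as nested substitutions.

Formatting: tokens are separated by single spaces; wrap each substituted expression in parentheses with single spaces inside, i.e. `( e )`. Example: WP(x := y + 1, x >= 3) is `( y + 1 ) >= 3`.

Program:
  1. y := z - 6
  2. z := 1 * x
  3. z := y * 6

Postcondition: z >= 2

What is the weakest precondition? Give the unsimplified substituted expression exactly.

post: z >= 2
stmt 3: z := y * 6  -- replace 1 occurrence(s) of z with (y * 6)
  => ( y * 6 ) >= 2
stmt 2: z := 1 * x  -- replace 0 occurrence(s) of z with (1 * x)
  => ( y * 6 ) >= 2
stmt 1: y := z - 6  -- replace 1 occurrence(s) of y with (z - 6)
  => ( ( z - 6 ) * 6 ) >= 2

Answer: ( ( z - 6 ) * 6 ) >= 2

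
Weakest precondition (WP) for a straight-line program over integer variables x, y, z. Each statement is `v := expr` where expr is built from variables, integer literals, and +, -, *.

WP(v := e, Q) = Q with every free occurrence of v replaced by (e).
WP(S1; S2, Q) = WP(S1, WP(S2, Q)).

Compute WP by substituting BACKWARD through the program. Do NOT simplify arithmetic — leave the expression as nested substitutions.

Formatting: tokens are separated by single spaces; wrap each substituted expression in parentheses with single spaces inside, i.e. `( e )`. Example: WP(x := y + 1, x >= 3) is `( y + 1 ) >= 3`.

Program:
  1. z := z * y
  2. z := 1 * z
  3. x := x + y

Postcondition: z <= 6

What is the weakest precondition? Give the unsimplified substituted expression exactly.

Answer: ( 1 * ( z * y ) ) <= 6

Derivation:
post: z <= 6
stmt 3: x := x + y  -- replace 0 occurrence(s) of x with (x + y)
  => z <= 6
stmt 2: z := 1 * z  -- replace 1 occurrence(s) of z with (1 * z)
  => ( 1 * z ) <= 6
stmt 1: z := z * y  -- replace 1 occurrence(s) of z with (z * y)
  => ( 1 * ( z * y ) ) <= 6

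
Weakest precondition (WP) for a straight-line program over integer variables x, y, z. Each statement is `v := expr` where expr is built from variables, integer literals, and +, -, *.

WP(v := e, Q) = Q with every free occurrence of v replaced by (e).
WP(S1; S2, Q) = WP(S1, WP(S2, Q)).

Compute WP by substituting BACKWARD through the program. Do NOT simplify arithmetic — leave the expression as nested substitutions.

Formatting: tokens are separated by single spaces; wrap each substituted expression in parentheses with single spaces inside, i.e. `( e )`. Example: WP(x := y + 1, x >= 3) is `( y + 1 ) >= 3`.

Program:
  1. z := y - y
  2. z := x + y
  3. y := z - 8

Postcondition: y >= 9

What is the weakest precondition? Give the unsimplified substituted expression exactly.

Answer: ( ( x + y ) - 8 ) >= 9

Derivation:
post: y >= 9
stmt 3: y := z - 8  -- replace 1 occurrence(s) of y with (z - 8)
  => ( z - 8 ) >= 9
stmt 2: z := x + y  -- replace 1 occurrence(s) of z with (x + y)
  => ( ( x + y ) - 8 ) >= 9
stmt 1: z := y - y  -- replace 0 occurrence(s) of z with (y - y)
  => ( ( x + y ) - 8 ) >= 9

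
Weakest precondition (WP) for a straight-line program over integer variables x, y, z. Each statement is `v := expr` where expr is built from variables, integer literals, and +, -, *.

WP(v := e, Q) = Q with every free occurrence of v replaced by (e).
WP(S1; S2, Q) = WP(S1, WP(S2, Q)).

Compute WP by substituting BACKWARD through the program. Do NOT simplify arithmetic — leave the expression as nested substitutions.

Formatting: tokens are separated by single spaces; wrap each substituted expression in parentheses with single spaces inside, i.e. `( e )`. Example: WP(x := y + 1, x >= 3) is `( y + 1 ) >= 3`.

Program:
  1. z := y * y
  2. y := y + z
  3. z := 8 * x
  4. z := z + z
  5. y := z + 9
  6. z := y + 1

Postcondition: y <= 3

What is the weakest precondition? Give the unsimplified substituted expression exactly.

post: y <= 3
stmt 6: z := y + 1  -- replace 0 occurrence(s) of z with (y + 1)
  => y <= 3
stmt 5: y := z + 9  -- replace 1 occurrence(s) of y with (z + 9)
  => ( z + 9 ) <= 3
stmt 4: z := z + z  -- replace 1 occurrence(s) of z with (z + z)
  => ( ( z + z ) + 9 ) <= 3
stmt 3: z := 8 * x  -- replace 2 occurrence(s) of z with (8 * x)
  => ( ( ( 8 * x ) + ( 8 * x ) ) + 9 ) <= 3
stmt 2: y := y + z  -- replace 0 occurrence(s) of y with (y + z)
  => ( ( ( 8 * x ) + ( 8 * x ) ) + 9 ) <= 3
stmt 1: z := y * y  -- replace 0 occurrence(s) of z with (y * y)
  => ( ( ( 8 * x ) + ( 8 * x ) ) + 9 ) <= 3

Answer: ( ( ( 8 * x ) + ( 8 * x ) ) + 9 ) <= 3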